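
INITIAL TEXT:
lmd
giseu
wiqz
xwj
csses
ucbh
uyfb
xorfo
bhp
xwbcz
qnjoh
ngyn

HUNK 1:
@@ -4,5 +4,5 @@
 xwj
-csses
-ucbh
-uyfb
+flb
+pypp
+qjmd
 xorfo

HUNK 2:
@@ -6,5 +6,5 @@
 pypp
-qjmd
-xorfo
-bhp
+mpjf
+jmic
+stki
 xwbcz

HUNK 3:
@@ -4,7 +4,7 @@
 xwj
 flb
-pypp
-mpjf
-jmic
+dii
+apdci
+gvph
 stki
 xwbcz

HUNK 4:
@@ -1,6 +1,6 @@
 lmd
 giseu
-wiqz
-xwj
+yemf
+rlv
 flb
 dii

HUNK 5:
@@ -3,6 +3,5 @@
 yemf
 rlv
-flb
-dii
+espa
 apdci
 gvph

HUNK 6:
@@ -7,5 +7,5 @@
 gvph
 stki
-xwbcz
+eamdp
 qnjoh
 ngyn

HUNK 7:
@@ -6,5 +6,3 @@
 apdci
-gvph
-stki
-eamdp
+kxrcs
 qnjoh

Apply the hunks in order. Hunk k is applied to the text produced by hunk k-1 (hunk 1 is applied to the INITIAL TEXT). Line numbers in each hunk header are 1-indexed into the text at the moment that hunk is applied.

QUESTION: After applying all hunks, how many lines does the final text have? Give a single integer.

Answer: 9

Derivation:
Hunk 1: at line 4 remove [csses,ucbh,uyfb] add [flb,pypp,qjmd] -> 12 lines: lmd giseu wiqz xwj flb pypp qjmd xorfo bhp xwbcz qnjoh ngyn
Hunk 2: at line 6 remove [qjmd,xorfo,bhp] add [mpjf,jmic,stki] -> 12 lines: lmd giseu wiqz xwj flb pypp mpjf jmic stki xwbcz qnjoh ngyn
Hunk 3: at line 4 remove [pypp,mpjf,jmic] add [dii,apdci,gvph] -> 12 lines: lmd giseu wiqz xwj flb dii apdci gvph stki xwbcz qnjoh ngyn
Hunk 4: at line 1 remove [wiqz,xwj] add [yemf,rlv] -> 12 lines: lmd giseu yemf rlv flb dii apdci gvph stki xwbcz qnjoh ngyn
Hunk 5: at line 3 remove [flb,dii] add [espa] -> 11 lines: lmd giseu yemf rlv espa apdci gvph stki xwbcz qnjoh ngyn
Hunk 6: at line 7 remove [xwbcz] add [eamdp] -> 11 lines: lmd giseu yemf rlv espa apdci gvph stki eamdp qnjoh ngyn
Hunk 7: at line 6 remove [gvph,stki,eamdp] add [kxrcs] -> 9 lines: lmd giseu yemf rlv espa apdci kxrcs qnjoh ngyn
Final line count: 9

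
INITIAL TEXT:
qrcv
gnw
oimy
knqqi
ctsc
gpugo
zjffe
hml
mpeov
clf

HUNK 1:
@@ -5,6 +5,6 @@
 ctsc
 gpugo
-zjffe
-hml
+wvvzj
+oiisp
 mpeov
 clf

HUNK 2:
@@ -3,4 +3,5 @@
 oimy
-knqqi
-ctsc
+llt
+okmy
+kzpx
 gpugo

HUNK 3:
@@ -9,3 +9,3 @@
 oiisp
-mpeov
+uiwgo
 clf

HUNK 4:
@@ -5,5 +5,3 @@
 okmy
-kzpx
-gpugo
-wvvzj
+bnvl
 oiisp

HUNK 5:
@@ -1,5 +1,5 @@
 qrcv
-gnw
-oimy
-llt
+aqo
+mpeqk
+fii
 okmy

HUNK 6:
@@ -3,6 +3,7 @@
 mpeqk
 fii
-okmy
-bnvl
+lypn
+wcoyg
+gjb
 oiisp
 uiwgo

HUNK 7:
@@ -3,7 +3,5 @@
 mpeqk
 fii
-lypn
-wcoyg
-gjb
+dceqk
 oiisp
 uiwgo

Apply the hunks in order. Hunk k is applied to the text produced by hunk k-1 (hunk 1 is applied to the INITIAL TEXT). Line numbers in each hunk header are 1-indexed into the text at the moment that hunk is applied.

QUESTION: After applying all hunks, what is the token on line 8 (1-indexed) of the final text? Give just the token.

Answer: clf

Derivation:
Hunk 1: at line 5 remove [zjffe,hml] add [wvvzj,oiisp] -> 10 lines: qrcv gnw oimy knqqi ctsc gpugo wvvzj oiisp mpeov clf
Hunk 2: at line 3 remove [knqqi,ctsc] add [llt,okmy,kzpx] -> 11 lines: qrcv gnw oimy llt okmy kzpx gpugo wvvzj oiisp mpeov clf
Hunk 3: at line 9 remove [mpeov] add [uiwgo] -> 11 lines: qrcv gnw oimy llt okmy kzpx gpugo wvvzj oiisp uiwgo clf
Hunk 4: at line 5 remove [kzpx,gpugo,wvvzj] add [bnvl] -> 9 lines: qrcv gnw oimy llt okmy bnvl oiisp uiwgo clf
Hunk 5: at line 1 remove [gnw,oimy,llt] add [aqo,mpeqk,fii] -> 9 lines: qrcv aqo mpeqk fii okmy bnvl oiisp uiwgo clf
Hunk 6: at line 3 remove [okmy,bnvl] add [lypn,wcoyg,gjb] -> 10 lines: qrcv aqo mpeqk fii lypn wcoyg gjb oiisp uiwgo clf
Hunk 7: at line 3 remove [lypn,wcoyg,gjb] add [dceqk] -> 8 lines: qrcv aqo mpeqk fii dceqk oiisp uiwgo clf
Final line 8: clf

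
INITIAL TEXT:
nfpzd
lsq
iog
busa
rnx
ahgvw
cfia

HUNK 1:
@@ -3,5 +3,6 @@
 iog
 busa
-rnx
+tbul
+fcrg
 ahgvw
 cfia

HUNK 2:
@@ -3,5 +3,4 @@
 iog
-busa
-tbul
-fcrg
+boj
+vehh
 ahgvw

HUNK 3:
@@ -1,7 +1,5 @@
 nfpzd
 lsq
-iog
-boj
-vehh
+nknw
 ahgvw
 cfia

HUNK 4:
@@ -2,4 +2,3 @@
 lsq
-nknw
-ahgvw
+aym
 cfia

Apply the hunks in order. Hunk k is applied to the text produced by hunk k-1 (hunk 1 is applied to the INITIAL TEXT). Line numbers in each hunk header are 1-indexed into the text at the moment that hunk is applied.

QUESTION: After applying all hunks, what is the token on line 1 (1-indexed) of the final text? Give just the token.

Answer: nfpzd

Derivation:
Hunk 1: at line 3 remove [rnx] add [tbul,fcrg] -> 8 lines: nfpzd lsq iog busa tbul fcrg ahgvw cfia
Hunk 2: at line 3 remove [busa,tbul,fcrg] add [boj,vehh] -> 7 lines: nfpzd lsq iog boj vehh ahgvw cfia
Hunk 3: at line 1 remove [iog,boj,vehh] add [nknw] -> 5 lines: nfpzd lsq nknw ahgvw cfia
Hunk 4: at line 2 remove [nknw,ahgvw] add [aym] -> 4 lines: nfpzd lsq aym cfia
Final line 1: nfpzd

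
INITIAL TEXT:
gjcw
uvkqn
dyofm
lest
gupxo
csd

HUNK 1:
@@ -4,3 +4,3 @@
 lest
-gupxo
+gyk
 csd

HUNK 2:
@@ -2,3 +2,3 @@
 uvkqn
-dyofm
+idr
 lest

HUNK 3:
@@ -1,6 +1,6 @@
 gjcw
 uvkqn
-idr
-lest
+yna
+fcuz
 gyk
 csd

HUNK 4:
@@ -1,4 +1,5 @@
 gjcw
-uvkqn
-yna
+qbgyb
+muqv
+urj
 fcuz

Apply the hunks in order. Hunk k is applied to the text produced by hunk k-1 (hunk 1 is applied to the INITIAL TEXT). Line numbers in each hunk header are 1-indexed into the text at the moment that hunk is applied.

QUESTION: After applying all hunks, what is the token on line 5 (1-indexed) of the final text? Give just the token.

Hunk 1: at line 4 remove [gupxo] add [gyk] -> 6 lines: gjcw uvkqn dyofm lest gyk csd
Hunk 2: at line 2 remove [dyofm] add [idr] -> 6 lines: gjcw uvkqn idr lest gyk csd
Hunk 3: at line 1 remove [idr,lest] add [yna,fcuz] -> 6 lines: gjcw uvkqn yna fcuz gyk csd
Hunk 4: at line 1 remove [uvkqn,yna] add [qbgyb,muqv,urj] -> 7 lines: gjcw qbgyb muqv urj fcuz gyk csd
Final line 5: fcuz

Answer: fcuz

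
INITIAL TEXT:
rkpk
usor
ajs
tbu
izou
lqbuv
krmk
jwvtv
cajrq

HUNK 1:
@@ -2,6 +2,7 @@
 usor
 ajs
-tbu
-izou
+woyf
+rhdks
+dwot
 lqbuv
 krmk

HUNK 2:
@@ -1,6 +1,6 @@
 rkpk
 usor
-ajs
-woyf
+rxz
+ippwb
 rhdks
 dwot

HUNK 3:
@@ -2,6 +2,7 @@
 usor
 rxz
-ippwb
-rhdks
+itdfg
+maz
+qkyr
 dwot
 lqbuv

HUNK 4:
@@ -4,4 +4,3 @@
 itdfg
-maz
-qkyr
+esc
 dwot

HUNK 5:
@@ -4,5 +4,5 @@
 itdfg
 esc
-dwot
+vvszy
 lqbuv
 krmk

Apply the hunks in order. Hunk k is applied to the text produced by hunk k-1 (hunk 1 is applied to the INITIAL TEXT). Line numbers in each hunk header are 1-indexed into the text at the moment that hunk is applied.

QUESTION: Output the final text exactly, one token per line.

Hunk 1: at line 2 remove [tbu,izou] add [woyf,rhdks,dwot] -> 10 lines: rkpk usor ajs woyf rhdks dwot lqbuv krmk jwvtv cajrq
Hunk 2: at line 1 remove [ajs,woyf] add [rxz,ippwb] -> 10 lines: rkpk usor rxz ippwb rhdks dwot lqbuv krmk jwvtv cajrq
Hunk 3: at line 2 remove [ippwb,rhdks] add [itdfg,maz,qkyr] -> 11 lines: rkpk usor rxz itdfg maz qkyr dwot lqbuv krmk jwvtv cajrq
Hunk 4: at line 4 remove [maz,qkyr] add [esc] -> 10 lines: rkpk usor rxz itdfg esc dwot lqbuv krmk jwvtv cajrq
Hunk 5: at line 4 remove [dwot] add [vvszy] -> 10 lines: rkpk usor rxz itdfg esc vvszy lqbuv krmk jwvtv cajrq

Answer: rkpk
usor
rxz
itdfg
esc
vvszy
lqbuv
krmk
jwvtv
cajrq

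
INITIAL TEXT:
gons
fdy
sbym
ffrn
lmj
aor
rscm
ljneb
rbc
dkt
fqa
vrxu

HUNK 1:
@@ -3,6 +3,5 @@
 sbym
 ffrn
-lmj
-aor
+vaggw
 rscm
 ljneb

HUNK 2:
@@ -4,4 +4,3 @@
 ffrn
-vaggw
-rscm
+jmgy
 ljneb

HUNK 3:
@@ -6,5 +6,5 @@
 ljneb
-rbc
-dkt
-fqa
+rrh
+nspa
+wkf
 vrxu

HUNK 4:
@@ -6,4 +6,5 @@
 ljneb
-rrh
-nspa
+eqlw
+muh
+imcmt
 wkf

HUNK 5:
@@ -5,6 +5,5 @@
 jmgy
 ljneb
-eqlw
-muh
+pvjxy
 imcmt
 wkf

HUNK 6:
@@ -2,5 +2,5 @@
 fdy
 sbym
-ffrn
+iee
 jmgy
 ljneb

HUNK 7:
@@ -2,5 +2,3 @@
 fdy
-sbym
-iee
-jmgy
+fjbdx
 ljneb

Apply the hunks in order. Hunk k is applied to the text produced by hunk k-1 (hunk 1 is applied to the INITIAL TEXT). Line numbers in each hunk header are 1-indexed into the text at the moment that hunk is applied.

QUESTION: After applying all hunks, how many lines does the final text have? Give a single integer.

Hunk 1: at line 3 remove [lmj,aor] add [vaggw] -> 11 lines: gons fdy sbym ffrn vaggw rscm ljneb rbc dkt fqa vrxu
Hunk 2: at line 4 remove [vaggw,rscm] add [jmgy] -> 10 lines: gons fdy sbym ffrn jmgy ljneb rbc dkt fqa vrxu
Hunk 3: at line 6 remove [rbc,dkt,fqa] add [rrh,nspa,wkf] -> 10 lines: gons fdy sbym ffrn jmgy ljneb rrh nspa wkf vrxu
Hunk 4: at line 6 remove [rrh,nspa] add [eqlw,muh,imcmt] -> 11 lines: gons fdy sbym ffrn jmgy ljneb eqlw muh imcmt wkf vrxu
Hunk 5: at line 5 remove [eqlw,muh] add [pvjxy] -> 10 lines: gons fdy sbym ffrn jmgy ljneb pvjxy imcmt wkf vrxu
Hunk 6: at line 2 remove [ffrn] add [iee] -> 10 lines: gons fdy sbym iee jmgy ljneb pvjxy imcmt wkf vrxu
Hunk 7: at line 2 remove [sbym,iee,jmgy] add [fjbdx] -> 8 lines: gons fdy fjbdx ljneb pvjxy imcmt wkf vrxu
Final line count: 8

Answer: 8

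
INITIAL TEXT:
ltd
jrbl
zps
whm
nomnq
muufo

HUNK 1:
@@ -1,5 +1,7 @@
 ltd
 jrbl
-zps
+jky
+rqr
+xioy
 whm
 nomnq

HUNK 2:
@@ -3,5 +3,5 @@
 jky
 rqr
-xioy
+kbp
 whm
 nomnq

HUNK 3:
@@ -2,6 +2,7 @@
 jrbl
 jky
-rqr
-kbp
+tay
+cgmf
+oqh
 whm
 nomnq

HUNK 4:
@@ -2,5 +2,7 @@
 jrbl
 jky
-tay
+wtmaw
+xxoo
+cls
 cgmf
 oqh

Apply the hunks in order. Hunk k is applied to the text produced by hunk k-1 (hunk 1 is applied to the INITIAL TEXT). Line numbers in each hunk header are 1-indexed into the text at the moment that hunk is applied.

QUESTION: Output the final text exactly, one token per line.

Hunk 1: at line 1 remove [zps] add [jky,rqr,xioy] -> 8 lines: ltd jrbl jky rqr xioy whm nomnq muufo
Hunk 2: at line 3 remove [xioy] add [kbp] -> 8 lines: ltd jrbl jky rqr kbp whm nomnq muufo
Hunk 3: at line 2 remove [rqr,kbp] add [tay,cgmf,oqh] -> 9 lines: ltd jrbl jky tay cgmf oqh whm nomnq muufo
Hunk 4: at line 2 remove [tay] add [wtmaw,xxoo,cls] -> 11 lines: ltd jrbl jky wtmaw xxoo cls cgmf oqh whm nomnq muufo

Answer: ltd
jrbl
jky
wtmaw
xxoo
cls
cgmf
oqh
whm
nomnq
muufo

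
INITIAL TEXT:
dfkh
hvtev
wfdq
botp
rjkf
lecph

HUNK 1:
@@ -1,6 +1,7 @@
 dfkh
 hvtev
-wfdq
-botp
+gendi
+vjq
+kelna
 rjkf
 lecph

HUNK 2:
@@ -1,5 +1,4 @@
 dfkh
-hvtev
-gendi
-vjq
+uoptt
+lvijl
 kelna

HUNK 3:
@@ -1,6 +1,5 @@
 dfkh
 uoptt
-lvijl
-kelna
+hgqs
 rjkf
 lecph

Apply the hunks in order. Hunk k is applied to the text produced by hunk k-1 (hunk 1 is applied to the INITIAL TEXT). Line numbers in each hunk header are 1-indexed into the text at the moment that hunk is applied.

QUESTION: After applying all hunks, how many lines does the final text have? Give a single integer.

Answer: 5

Derivation:
Hunk 1: at line 1 remove [wfdq,botp] add [gendi,vjq,kelna] -> 7 lines: dfkh hvtev gendi vjq kelna rjkf lecph
Hunk 2: at line 1 remove [hvtev,gendi,vjq] add [uoptt,lvijl] -> 6 lines: dfkh uoptt lvijl kelna rjkf lecph
Hunk 3: at line 1 remove [lvijl,kelna] add [hgqs] -> 5 lines: dfkh uoptt hgqs rjkf lecph
Final line count: 5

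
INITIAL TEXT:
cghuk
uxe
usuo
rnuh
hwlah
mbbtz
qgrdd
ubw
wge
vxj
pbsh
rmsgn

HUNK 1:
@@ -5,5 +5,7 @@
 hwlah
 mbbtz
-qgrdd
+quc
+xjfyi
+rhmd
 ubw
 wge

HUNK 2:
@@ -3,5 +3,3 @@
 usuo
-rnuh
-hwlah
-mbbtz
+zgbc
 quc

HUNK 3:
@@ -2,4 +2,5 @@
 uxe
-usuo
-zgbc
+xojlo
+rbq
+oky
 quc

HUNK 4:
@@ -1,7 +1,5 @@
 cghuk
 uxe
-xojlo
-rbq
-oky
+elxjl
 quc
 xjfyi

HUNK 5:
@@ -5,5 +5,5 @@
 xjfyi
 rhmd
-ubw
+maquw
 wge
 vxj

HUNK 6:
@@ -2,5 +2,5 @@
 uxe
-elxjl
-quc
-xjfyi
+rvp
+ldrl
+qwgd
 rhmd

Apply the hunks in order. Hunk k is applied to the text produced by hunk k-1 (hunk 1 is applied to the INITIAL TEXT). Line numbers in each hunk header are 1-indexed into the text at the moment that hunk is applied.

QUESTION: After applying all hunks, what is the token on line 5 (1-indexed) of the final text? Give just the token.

Hunk 1: at line 5 remove [qgrdd] add [quc,xjfyi,rhmd] -> 14 lines: cghuk uxe usuo rnuh hwlah mbbtz quc xjfyi rhmd ubw wge vxj pbsh rmsgn
Hunk 2: at line 3 remove [rnuh,hwlah,mbbtz] add [zgbc] -> 12 lines: cghuk uxe usuo zgbc quc xjfyi rhmd ubw wge vxj pbsh rmsgn
Hunk 3: at line 2 remove [usuo,zgbc] add [xojlo,rbq,oky] -> 13 lines: cghuk uxe xojlo rbq oky quc xjfyi rhmd ubw wge vxj pbsh rmsgn
Hunk 4: at line 1 remove [xojlo,rbq,oky] add [elxjl] -> 11 lines: cghuk uxe elxjl quc xjfyi rhmd ubw wge vxj pbsh rmsgn
Hunk 5: at line 5 remove [ubw] add [maquw] -> 11 lines: cghuk uxe elxjl quc xjfyi rhmd maquw wge vxj pbsh rmsgn
Hunk 6: at line 2 remove [elxjl,quc,xjfyi] add [rvp,ldrl,qwgd] -> 11 lines: cghuk uxe rvp ldrl qwgd rhmd maquw wge vxj pbsh rmsgn
Final line 5: qwgd

Answer: qwgd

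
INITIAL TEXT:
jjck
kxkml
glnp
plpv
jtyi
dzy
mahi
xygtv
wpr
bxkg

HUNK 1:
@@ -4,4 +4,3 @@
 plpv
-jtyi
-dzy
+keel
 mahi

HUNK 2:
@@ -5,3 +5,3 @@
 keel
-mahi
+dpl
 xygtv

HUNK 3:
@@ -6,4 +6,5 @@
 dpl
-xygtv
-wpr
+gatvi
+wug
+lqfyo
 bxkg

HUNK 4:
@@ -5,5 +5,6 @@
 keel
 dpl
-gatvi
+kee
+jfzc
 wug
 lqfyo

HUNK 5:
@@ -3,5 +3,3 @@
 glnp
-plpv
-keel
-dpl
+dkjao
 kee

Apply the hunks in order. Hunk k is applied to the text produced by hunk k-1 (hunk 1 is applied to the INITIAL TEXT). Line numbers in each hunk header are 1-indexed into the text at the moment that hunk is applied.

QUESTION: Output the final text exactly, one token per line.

Hunk 1: at line 4 remove [jtyi,dzy] add [keel] -> 9 lines: jjck kxkml glnp plpv keel mahi xygtv wpr bxkg
Hunk 2: at line 5 remove [mahi] add [dpl] -> 9 lines: jjck kxkml glnp plpv keel dpl xygtv wpr bxkg
Hunk 3: at line 6 remove [xygtv,wpr] add [gatvi,wug,lqfyo] -> 10 lines: jjck kxkml glnp plpv keel dpl gatvi wug lqfyo bxkg
Hunk 4: at line 5 remove [gatvi] add [kee,jfzc] -> 11 lines: jjck kxkml glnp plpv keel dpl kee jfzc wug lqfyo bxkg
Hunk 5: at line 3 remove [plpv,keel,dpl] add [dkjao] -> 9 lines: jjck kxkml glnp dkjao kee jfzc wug lqfyo bxkg

Answer: jjck
kxkml
glnp
dkjao
kee
jfzc
wug
lqfyo
bxkg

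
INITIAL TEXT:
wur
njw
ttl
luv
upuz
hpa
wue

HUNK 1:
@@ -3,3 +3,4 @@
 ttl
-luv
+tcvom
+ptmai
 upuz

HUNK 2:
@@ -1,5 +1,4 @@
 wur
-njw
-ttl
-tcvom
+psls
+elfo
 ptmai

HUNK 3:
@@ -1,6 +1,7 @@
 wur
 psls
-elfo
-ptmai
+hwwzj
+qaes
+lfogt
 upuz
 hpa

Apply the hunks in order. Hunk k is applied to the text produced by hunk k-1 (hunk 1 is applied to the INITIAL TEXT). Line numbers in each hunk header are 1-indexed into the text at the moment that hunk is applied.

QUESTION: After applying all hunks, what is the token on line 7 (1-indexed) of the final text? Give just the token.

Hunk 1: at line 3 remove [luv] add [tcvom,ptmai] -> 8 lines: wur njw ttl tcvom ptmai upuz hpa wue
Hunk 2: at line 1 remove [njw,ttl,tcvom] add [psls,elfo] -> 7 lines: wur psls elfo ptmai upuz hpa wue
Hunk 3: at line 1 remove [elfo,ptmai] add [hwwzj,qaes,lfogt] -> 8 lines: wur psls hwwzj qaes lfogt upuz hpa wue
Final line 7: hpa

Answer: hpa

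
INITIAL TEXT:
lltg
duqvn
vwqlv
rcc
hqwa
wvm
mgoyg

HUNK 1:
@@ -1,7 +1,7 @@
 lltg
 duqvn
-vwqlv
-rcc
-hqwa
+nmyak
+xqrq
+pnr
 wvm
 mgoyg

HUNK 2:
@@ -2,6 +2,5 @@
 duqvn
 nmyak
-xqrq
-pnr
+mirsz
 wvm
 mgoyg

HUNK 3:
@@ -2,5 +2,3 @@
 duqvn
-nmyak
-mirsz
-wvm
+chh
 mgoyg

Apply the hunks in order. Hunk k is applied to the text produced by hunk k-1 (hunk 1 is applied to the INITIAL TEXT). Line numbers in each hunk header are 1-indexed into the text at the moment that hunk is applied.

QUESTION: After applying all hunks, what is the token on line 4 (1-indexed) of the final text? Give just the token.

Hunk 1: at line 1 remove [vwqlv,rcc,hqwa] add [nmyak,xqrq,pnr] -> 7 lines: lltg duqvn nmyak xqrq pnr wvm mgoyg
Hunk 2: at line 2 remove [xqrq,pnr] add [mirsz] -> 6 lines: lltg duqvn nmyak mirsz wvm mgoyg
Hunk 3: at line 2 remove [nmyak,mirsz,wvm] add [chh] -> 4 lines: lltg duqvn chh mgoyg
Final line 4: mgoyg

Answer: mgoyg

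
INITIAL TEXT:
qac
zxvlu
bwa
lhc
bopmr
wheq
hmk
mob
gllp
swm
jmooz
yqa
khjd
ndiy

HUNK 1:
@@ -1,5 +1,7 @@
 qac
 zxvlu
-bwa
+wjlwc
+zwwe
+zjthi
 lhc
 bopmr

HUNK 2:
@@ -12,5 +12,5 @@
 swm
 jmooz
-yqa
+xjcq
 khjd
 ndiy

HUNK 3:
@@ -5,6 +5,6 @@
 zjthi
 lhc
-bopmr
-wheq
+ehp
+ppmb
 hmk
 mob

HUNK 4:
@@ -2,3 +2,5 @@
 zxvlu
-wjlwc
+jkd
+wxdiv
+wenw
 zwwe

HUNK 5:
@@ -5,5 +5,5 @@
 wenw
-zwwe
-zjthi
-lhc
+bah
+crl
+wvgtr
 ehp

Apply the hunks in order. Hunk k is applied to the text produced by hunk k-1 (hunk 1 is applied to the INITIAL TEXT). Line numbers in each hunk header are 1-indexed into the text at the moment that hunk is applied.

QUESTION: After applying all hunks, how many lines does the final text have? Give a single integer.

Answer: 18

Derivation:
Hunk 1: at line 1 remove [bwa] add [wjlwc,zwwe,zjthi] -> 16 lines: qac zxvlu wjlwc zwwe zjthi lhc bopmr wheq hmk mob gllp swm jmooz yqa khjd ndiy
Hunk 2: at line 12 remove [yqa] add [xjcq] -> 16 lines: qac zxvlu wjlwc zwwe zjthi lhc bopmr wheq hmk mob gllp swm jmooz xjcq khjd ndiy
Hunk 3: at line 5 remove [bopmr,wheq] add [ehp,ppmb] -> 16 lines: qac zxvlu wjlwc zwwe zjthi lhc ehp ppmb hmk mob gllp swm jmooz xjcq khjd ndiy
Hunk 4: at line 2 remove [wjlwc] add [jkd,wxdiv,wenw] -> 18 lines: qac zxvlu jkd wxdiv wenw zwwe zjthi lhc ehp ppmb hmk mob gllp swm jmooz xjcq khjd ndiy
Hunk 5: at line 5 remove [zwwe,zjthi,lhc] add [bah,crl,wvgtr] -> 18 lines: qac zxvlu jkd wxdiv wenw bah crl wvgtr ehp ppmb hmk mob gllp swm jmooz xjcq khjd ndiy
Final line count: 18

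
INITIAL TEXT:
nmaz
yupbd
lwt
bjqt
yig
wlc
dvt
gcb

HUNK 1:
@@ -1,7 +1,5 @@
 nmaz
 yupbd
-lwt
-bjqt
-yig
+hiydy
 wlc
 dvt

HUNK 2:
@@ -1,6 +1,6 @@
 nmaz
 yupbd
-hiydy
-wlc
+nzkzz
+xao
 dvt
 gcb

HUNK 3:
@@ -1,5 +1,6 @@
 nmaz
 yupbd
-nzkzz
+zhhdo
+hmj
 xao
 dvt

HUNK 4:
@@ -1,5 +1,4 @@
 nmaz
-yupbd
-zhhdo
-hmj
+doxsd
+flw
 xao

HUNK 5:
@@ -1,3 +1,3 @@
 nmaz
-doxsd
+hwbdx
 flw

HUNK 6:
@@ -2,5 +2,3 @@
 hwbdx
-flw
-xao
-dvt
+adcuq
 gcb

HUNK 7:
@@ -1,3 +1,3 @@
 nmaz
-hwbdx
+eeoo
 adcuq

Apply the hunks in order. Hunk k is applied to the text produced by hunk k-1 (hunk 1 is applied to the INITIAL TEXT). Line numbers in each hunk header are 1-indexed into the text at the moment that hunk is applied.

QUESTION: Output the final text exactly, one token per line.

Answer: nmaz
eeoo
adcuq
gcb

Derivation:
Hunk 1: at line 1 remove [lwt,bjqt,yig] add [hiydy] -> 6 lines: nmaz yupbd hiydy wlc dvt gcb
Hunk 2: at line 1 remove [hiydy,wlc] add [nzkzz,xao] -> 6 lines: nmaz yupbd nzkzz xao dvt gcb
Hunk 3: at line 1 remove [nzkzz] add [zhhdo,hmj] -> 7 lines: nmaz yupbd zhhdo hmj xao dvt gcb
Hunk 4: at line 1 remove [yupbd,zhhdo,hmj] add [doxsd,flw] -> 6 lines: nmaz doxsd flw xao dvt gcb
Hunk 5: at line 1 remove [doxsd] add [hwbdx] -> 6 lines: nmaz hwbdx flw xao dvt gcb
Hunk 6: at line 2 remove [flw,xao,dvt] add [adcuq] -> 4 lines: nmaz hwbdx adcuq gcb
Hunk 7: at line 1 remove [hwbdx] add [eeoo] -> 4 lines: nmaz eeoo adcuq gcb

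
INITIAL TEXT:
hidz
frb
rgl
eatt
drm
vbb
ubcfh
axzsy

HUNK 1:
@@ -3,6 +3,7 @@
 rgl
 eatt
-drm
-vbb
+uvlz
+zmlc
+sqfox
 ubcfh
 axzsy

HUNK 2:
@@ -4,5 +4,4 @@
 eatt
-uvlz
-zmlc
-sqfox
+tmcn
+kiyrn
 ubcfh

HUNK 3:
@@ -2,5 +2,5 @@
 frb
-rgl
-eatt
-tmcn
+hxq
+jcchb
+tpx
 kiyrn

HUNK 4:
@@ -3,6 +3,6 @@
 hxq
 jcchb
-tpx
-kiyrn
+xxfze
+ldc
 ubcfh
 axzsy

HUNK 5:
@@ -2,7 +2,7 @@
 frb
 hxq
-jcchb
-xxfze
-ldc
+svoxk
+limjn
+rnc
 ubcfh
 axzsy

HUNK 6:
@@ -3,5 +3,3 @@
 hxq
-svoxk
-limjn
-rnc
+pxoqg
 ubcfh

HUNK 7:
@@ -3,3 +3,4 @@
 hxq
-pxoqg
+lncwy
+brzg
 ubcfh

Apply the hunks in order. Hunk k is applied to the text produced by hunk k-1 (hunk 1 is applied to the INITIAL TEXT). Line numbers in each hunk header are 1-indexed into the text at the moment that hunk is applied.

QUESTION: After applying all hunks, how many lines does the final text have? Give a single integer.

Hunk 1: at line 3 remove [drm,vbb] add [uvlz,zmlc,sqfox] -> 9 lines: hidz frb rgl eatt uvlz zmlc sqfox ubcfh axzsy
Hunk 2: at line 4 remove [uvlz,zmlc,sqfox] add [tmcn,kiyrn] -> 8 lines: hidz frb rgl eatt tmcn kiyrn ubcfh axzsy
Hunk 3: at line 2 remove [rgl,eatt,tmcn] add [hxq,jcchb,tpx] -> 8 lines: hidz frb hxq jcchb tpx kiyrn ubcfh axzsy
Hunk 4: at line 3 remove [tpx,kiyrn] add [xxfze,ldc] -> 8 lines: hidz frb hxq jcchb xxfze ldc ubcfh axzsy
Hunk 5: at line 2 remove [jcchb,xxfze,ldc] add [svoxk,limjn,rnc] -> 8 lines: hidz frb hxq svoxk limjn rnc ubcfh axzsy
Hunk 6: at line 3 remove [svoxk,limjn,rnc] add [pxoqg] -> 6 lines: hidz frb hxq pxoqg ubcfh axzsy
Hunk 7: at line 3 remove [pxoqg] add [lncwy,brzg] -> 7 lines: hidz frb hxq lncwy brzg ubcfh axzsy
Final line count: 7

Answer: 7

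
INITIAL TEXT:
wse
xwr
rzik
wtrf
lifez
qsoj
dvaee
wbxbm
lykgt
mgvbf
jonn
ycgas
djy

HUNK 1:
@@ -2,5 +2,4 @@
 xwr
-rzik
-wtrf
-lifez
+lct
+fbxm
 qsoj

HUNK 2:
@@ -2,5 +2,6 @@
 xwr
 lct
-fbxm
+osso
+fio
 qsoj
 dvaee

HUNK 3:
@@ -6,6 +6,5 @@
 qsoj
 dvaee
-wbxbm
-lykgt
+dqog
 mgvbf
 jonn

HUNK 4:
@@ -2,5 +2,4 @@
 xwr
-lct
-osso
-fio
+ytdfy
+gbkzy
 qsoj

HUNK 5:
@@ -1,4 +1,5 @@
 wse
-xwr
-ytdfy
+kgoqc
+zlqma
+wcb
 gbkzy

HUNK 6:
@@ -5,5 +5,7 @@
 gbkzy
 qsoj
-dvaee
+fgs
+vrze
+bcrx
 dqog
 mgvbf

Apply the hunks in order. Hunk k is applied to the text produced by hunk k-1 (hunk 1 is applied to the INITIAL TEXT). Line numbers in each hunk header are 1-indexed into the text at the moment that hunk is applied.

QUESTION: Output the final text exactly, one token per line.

Answer: wse
kgoqc
zlqma
wcb
gbkzy
qsoj
fgs
vrze
bcrx
dqog
mgvbf
jonn
ycgas
djy

Derivation:
Hunk 1: at line 2 remove [rzik,wtrf,lifez] add [lct,fbxm] -> 12 lines: wse xwr lct fbxm qsoj dvaee wbxbm lykgt mgvbf jonn ycgas djy
Hunk 2: at line 2 remove [fbxm] add [osso,fio] -> 13 lines: wse xwr lct osso fio qsoj dvaee wbxbm lykgt mgvbf jonn ycgas djy
Hunk 3: at line 6 remove [wbxbm,lykgt] add [dqog] -> 12 lines: wse xwr lct osso fio qsoj dvaee dqog mgvbf jonn ycgas djy
Hunk 4: at line 2 remove [lct,osso,fio] add [ytdfy,gbkzy] -> 11 lines: wse xwr ytdfy gbkzy qsoj dvaee dqog mgvbf jonn ycgas djy
Hunk 5: at line 1 remove [xwr,ytdfy] add [kgoqc,zlqma,wcb] -> 12 lines: wse kgoqc zlqma wcb gbkzy qsoj dvaee dqog mgvbf jonn ycgas djy
Hunk 6: at line 5 remove [dvaee] add [fgs,vrze,bcrx] -> 14 lines: wse kgoqc zlqma wcb gbkzy qsoj fgs vrze bcrx dqog mgvbf jonn ycgas djy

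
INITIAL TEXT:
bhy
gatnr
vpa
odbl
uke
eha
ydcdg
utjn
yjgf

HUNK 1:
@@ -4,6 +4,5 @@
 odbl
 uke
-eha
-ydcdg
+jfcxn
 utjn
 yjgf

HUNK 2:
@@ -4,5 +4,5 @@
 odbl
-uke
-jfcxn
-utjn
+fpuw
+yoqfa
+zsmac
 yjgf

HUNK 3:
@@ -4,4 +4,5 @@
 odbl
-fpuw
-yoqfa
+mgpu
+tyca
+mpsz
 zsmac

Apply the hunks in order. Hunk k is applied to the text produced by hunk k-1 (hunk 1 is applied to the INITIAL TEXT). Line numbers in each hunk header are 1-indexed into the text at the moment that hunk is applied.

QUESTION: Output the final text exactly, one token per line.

Answer: bhy
gatnr
vpa
odbl
mgpu
tyca
mpsz
zsmac
yjgf

Derivation:
Hunk 1: at line 4 remove [eha,ydcdg] add [jfcxn] -> 8 lines: bhy gatnr vpa odbl uke jfcxn utjn yjgf
Hunk 2: at line 4 remove [uke,jfcxn,utjn] add [fpuw,yoqfa,zsmac] -> 8 lines: bhy gatnr vpa odbl fpuw yoqfa zsmac yjgf
Hunk 3: at line 4 remove [fpuw,yoqfa] add [mgpu,tyca,mpsz] -> 9 lines: bhy gatnr vpa odbl mgpu tyca mpsz zsmac yjgf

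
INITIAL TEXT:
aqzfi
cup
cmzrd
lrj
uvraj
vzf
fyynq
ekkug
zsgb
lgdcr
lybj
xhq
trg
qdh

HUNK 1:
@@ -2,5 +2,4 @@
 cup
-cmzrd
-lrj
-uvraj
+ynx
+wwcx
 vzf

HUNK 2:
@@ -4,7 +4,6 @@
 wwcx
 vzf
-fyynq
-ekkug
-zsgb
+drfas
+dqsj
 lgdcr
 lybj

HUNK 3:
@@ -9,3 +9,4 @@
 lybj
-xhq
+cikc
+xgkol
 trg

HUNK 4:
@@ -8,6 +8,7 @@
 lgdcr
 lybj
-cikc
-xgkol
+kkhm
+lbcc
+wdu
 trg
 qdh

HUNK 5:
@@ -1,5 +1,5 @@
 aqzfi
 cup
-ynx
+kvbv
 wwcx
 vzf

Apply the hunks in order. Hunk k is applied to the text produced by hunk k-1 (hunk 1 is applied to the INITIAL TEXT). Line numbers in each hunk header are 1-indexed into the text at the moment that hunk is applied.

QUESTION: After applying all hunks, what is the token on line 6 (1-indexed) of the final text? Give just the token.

Hunk 1: at line 2 remove [cmzrd,lrj,uvraj] add [ynx,wwcx] -> 13 lines: aqzfi cup ynx wwcx vzf fyynq ekkug zsgb lgdcr lybj xhq trg qdh
Hunk 2: at line 4 remove [fyynq,ekkug,zsgb] add [drfas,dqsj] -> 12 lines: aqzfi cup ynx wwcx vzf drfas dqsj lgdcr lybj xhq trg qdh
Hunk 3: at line 9 remove [xhq] add [cikc,xgkol] -> 13 lines: aqzfi cup ynx wwcx vzf drfas dqsj lgdcr lybj cikc xgkol trg qdh
Hunk 4: at line 8 remove [cikc,xgkol] add [kkhm,lbcc,wdu] -> 14 lines: aqzfi cup ynx wwcx vzf drfas dqsj lgdcr lybj kkhm lbcc wdu trg qdh
Hunk 5: at line 1 remove [ynx] add [kvbv] -> 14 lines: aqzfi cup kvbv wwcx vzf drfas dqsj lgdcr lybj kkhm lbcc wdu trg qdh
Final line 6: drfas

Answer: drfas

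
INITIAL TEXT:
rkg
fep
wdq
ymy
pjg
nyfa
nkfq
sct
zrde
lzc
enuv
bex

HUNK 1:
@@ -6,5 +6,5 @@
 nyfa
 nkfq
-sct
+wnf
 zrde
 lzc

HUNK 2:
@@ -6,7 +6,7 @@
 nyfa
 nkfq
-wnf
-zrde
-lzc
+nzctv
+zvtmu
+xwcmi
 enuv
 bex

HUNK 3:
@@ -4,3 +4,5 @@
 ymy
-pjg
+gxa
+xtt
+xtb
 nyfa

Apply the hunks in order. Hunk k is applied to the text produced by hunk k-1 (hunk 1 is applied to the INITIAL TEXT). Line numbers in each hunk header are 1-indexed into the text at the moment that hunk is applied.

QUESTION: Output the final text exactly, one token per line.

Hunk 1: at line 6 remove [sct] add [wnf] -> 12 lines: rkg fep wdq ymy pjg nyfa nkfq wnf zrde lzc enuv bex
Hunk 2: at line 6 remove [wnf,zrde,lzc] add [nzctv,zvtmu,xwcmi] -> 12 lines: rkg fep wdq ymy pjg nyfa nkfq nzctv zvtmu xwcmi enuv bex
Hunk 3: at line 4 remove [pjg] add [gxa,xtt,xtb] -> 14 lines: rkg fep wdq ymy gxa xtt xtb nyfa nkfq nzctv zvtmu xwcmi enuv bex

Answer: rkg
fep
wdq
ymy
gxa
xtt
xtb
nyfa
nkfq
nzctv
zvtmu
xwcmi
enuv
bex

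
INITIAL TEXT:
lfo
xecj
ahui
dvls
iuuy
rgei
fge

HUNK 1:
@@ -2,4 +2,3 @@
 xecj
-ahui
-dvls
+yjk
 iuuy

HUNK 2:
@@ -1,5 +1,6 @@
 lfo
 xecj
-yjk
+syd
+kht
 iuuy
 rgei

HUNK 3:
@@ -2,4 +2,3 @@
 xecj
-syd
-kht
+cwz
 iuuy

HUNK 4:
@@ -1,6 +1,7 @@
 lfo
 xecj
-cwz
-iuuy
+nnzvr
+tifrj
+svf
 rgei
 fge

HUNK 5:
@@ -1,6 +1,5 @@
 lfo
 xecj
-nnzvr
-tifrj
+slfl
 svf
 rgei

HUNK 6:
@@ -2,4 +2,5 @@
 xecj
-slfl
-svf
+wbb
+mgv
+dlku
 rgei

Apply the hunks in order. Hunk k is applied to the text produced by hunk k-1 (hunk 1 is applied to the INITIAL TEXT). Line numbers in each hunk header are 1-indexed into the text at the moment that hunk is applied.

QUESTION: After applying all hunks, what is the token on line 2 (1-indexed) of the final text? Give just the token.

Answer: xecj

Derivation:
Hunk 1: at line 2 remove [ahui,dvls] add [yjk] -> 6 lines: lfo xecj yjk iuuy rgei fge
Hunk 2: at line 1 remove [yjk] add [syd,kht] -> 7 lines: lfo xecj syd kht iuuy rgei fge
Hunk 3: at line 2 remove [syd,kht] add [cwz] -> 6 lines: lfo xecj cwz iuuy rgei fge
Hunk 4: at line 1 remove [cwz,iuuy] add [nnzvr,tifrj,svf] -> 7 lines: lfo xecj nnzvr tifrj svf rgei fge
Hunk 5: at line 1 remove [nnzvr,tifrj] add [slfl] -> 6 lines: lfo xecj slfl svf rgei fge
Hunk 6: at line 2 remove [slfl,svf] add [wbb,mgv,dlku] -> 7 lines: lfo xecj wbb mgv dlku rgei fge
Final line 2: xecj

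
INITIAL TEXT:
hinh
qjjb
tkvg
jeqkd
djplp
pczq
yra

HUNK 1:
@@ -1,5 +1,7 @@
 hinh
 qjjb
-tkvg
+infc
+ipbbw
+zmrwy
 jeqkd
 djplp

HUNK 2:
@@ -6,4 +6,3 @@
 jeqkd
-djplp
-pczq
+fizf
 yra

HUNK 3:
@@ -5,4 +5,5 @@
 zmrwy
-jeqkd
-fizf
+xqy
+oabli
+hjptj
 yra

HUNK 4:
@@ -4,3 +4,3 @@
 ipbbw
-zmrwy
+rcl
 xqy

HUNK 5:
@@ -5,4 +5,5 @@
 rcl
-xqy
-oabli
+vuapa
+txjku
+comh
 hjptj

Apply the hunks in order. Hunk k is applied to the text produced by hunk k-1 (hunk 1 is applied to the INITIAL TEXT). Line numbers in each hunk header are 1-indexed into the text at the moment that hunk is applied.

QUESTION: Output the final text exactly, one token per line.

Hunk 1: at line 1 remove [tkvg] add [infc,ipbbw,zmrwy] -> 9 lines: hinh qjjb infc ipbbw zmrwy jeqkd djplp pczq yra
Hunk 2: at line 6 remove [djplp,pczq] add [fizf] -> 8 lines: hinh qjjb infc ipbbw zmrwy jeqkd fizf yra
Hunk 3: at line 5 remove [jeqkd,fizf] add [xqy,oabli,hjptj] -> 9 lines: hinh qjjb infc ipbbw zmrwy xqy oabli hjptj yra
Hunk 4: at line 4 remove [zmrwy] add [rcl] -> 9 lines: hinh qjjb infc ipbbw rcl xqy oabli hjptj yra
Hunk 5: at line 5 remove [xqy,oabli] add [vuapa,txjku,comh] -> 10 lines: hinh qjjb infc ipbbw rcl vuapa txjku comh hjptj yra

Answer: hinh
qjjb
infc
ipbbw
rcl
vuapa
txjku
comh
hjptj
yra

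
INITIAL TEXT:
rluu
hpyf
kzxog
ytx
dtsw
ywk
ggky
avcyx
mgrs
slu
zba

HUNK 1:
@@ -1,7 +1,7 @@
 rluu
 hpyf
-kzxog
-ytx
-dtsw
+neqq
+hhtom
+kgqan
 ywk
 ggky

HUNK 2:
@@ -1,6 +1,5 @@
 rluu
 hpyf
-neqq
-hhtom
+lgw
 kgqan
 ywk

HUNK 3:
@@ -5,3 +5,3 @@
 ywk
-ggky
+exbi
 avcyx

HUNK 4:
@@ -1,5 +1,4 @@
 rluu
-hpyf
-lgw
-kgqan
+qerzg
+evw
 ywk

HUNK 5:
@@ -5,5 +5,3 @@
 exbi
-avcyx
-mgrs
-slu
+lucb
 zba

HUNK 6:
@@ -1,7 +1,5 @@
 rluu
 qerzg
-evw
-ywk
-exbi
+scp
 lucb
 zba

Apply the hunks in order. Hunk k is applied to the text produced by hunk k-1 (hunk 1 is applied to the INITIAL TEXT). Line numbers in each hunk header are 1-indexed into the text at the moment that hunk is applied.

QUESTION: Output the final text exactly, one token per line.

Answer: rluu
qerzg
scp
lucb
zba

Derivation:
Hunk 1: at line 1 remove [kzxog,ytx,dtsw] add [neqq,hhtom,kgqan] -> 11 lines: rluu hpyf neqq hhtom kgqan ywk ggky avcyx mgrs slu zba
Hunk 2: at line 1 remove [neqq,hhtom] add [lgw] -> 10 lines: rluu hpyf lgw kgqan ywk ggky avcyx mgrs slu zba
Hunk 3: at line 5 remove [ggky] add [exbi] -> 10 lines: rluu hpyf lgw kgqan ywk exbi avcyx mgrs slu zba
Hunk 4: at line 1 remove [hpyf,lgw,kgqan] add [qerzg,evw] -> 9 lines: rluu qerzg evw ywk exbi avcyx mgrs slu zba
Hunk 5: at line 5 remove [avcyx,mgrs,slu] add [lucb] -> 7 lines: rluu qerzg evw ywk exbi lucb zba
Hunk 6: at line 1 remove [evw,ywk,exbi] add [scp] -> 5 lines: rluu qerzg scp lucb zba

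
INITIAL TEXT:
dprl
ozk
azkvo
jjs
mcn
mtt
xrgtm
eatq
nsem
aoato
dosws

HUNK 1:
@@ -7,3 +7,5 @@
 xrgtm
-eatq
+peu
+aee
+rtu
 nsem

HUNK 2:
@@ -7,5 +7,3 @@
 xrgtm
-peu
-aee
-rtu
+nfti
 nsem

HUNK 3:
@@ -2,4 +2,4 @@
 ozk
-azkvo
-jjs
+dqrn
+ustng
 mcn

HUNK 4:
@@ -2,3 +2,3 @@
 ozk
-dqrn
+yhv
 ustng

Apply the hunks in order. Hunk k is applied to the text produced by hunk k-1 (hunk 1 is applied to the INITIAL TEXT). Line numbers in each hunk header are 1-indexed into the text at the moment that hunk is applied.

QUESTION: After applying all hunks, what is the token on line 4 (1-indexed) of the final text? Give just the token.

Answer: ustng

Derivation:
Hunk 1: at line 7 remove [eatq] add [peu,aee,rtu] -> 13 lines: dprl ozk azkvo jjs mcn mtt xrgtm peu aee rtu nsem aoato dosws
Hunk 2: at line 7 remove [peu,aee,rtu] add [nfti] -> 11 lines: dprl ozk azkvo jjs mcn mtt xrgtm nfti nsem aoato dosws
Hunk 3: at line 2 remove [azkvo,jjs] add [dqrn,ustng] -> 11 lines: dprl ozk dqrn ustng mcn mtt xrgtm nfti nsem aoato dosws
Hunk 4: at line 2 remove [dqrn] add [yhv] -> 11 lines: dprl ozk yhv ustng mcn mtt xrgtm nfti nsem aoato dosws
Final line 4: ustng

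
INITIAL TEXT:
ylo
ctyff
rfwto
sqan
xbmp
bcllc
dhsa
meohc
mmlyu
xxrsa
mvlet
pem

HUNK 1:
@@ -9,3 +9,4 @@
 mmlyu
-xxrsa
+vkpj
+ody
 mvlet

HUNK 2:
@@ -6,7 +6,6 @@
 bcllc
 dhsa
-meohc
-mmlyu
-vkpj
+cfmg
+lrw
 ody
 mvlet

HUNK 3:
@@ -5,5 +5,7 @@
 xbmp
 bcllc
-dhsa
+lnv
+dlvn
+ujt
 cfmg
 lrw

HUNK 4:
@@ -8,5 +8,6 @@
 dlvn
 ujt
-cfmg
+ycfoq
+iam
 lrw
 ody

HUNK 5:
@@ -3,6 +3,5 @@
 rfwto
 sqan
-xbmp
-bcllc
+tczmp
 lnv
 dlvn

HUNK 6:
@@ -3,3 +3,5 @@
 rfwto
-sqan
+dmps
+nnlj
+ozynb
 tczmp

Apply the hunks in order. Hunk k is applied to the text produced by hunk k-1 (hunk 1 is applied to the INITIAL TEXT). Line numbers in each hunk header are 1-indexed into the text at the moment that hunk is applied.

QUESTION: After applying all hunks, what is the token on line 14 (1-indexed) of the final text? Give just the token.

Hunk 1: at line 9 remove [xxrsa] add [vkpj,ody] -> 13 lines: ylo ctyff rfwto sqan xbmp bcllc dhsa meohc mmlyu vkpj ody mvlet pem
Hunk 2: at line 6 remove [meohc,mmlyu,vkpj] add [cfmg,lrw] -> 12 lines: ylo ctyff rfwto sqan xbmp bcllc dhsa cfmg lrw ody mvlet pem
Hunk 3: at line 5 remove [dhsa] add [lnv,dlvn,ujt] -> 14 lines: ylo ctyff rfwto sqan xbmp bcllc lnv dlvn ujt cfmg lrw ody mvlet pem
Hunk 4: at line 8 remove [cfmg] add [ycfoq,iam] -> 15 lines: ylo ctyff rfwto sqan xbmp bcllc lnv dlvn ujt ycfoq iam lrw ody mvlet pem
Hunk 5: at line 3 remove [xbmp,bcllc] add [tczmp] -> 14 lines: ylo ctyff rfwto sqan tczmp lnv dlvn ujt ycfoq iam lrw ody mvlet pem
Hunk 6: at line 3 remove [sqan] add [dmps,nnlj,ozynb] -> 16 lines: ylo ctyff rfwto dmps nnlj ozynb tczmp lnv dlvn ujt ycfoq iam lrw ody mvlet pem
Final line 14: ody

Answer: ody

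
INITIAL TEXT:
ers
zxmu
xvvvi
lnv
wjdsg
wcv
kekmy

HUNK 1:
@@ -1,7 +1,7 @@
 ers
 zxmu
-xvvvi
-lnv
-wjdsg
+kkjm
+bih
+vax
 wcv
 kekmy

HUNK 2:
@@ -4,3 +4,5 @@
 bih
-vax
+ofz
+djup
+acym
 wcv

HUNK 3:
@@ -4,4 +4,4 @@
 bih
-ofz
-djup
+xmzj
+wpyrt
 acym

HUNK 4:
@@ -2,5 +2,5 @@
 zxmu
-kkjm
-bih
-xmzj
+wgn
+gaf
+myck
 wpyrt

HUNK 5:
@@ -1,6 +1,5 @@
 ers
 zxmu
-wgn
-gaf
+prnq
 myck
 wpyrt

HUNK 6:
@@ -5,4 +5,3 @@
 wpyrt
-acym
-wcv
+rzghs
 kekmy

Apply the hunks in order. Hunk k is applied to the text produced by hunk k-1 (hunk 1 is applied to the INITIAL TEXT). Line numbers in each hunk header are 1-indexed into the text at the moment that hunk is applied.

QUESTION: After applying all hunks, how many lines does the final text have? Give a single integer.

Answer: 7

Derivation:
Hunk 1: at line 1 remove [xvvvi,lnv,wjdsg] add [kkjm,bih,vax] -> 7 lines: ers zxmu kkjm bih vax wcv kekmy
Hunk 2: at line 4 remove [vax] add [ofz,djup,acym] -> 9 lines: ers zxmu kkjm bih ofz djup acym wcv kekmy
Hunk 3: at line 4 remove [ofz,djup] add [xmzj,wpyrt] -> 9 lines: ers zxmu kkjm bih xmzj wpyrt acym wcv kekmy
Hunk 4: at line 2 remove [kkjm,bih,xmzj] add [wgn,gaf,myck] -> 9 lines: ers zxmu wgn gaf myck wpyrt acym wcv kekmy
Hunk 5: at line 1 remove [wgn,gaf] add [prnq] -> 8 lines: ers zxmu prnq myck wpyrt acym wcv kekmy
Hunk 6: at line 5 remove [acym,wcv] add [rzghs] -> 7 lines: ers zxmu prnq myck wpyrt rzghs kekmy
Final line count: 7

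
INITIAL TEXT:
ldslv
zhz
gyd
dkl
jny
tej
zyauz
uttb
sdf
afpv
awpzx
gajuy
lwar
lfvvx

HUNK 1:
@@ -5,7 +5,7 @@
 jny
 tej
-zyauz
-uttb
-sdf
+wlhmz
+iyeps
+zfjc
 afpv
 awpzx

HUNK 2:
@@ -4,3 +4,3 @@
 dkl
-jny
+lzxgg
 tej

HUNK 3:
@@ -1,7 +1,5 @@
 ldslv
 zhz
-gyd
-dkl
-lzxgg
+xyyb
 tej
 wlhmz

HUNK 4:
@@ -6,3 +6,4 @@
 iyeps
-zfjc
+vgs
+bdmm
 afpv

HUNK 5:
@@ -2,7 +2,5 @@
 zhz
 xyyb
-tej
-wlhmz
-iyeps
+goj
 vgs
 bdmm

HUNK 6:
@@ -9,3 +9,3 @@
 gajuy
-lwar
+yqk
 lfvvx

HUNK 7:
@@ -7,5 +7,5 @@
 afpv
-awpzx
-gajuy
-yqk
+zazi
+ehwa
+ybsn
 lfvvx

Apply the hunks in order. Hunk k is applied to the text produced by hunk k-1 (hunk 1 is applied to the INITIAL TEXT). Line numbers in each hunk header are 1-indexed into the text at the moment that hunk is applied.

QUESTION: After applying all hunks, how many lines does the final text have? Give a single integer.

Answer: 11

Derivation:
Hunk 1: at line 5 remove [zyauz,uttb,sdf] add [wlhmz,iyeps,zfjc] -> 14 lines: ldslv zhz gyd dkl jny tej wlhmz iyeps zfjc afpv awpzx gajuy lwar lfvvx
Hunk 2: at line 4 remove [jny] add [lzxgg] -> 14 lines: ldslv zhz gyd dkl lzxgg tej wlhmz iyeps zfjc afpv awpzx gajuy lwar lfvvx
Hunk 3: at line 1 remove [gyd,dkl,lzxgg] add [xyyb] -> 12 lines: ldslv zhz xyyb tej wlhmz iyeps zfjc afpv awpzx gajuy lwar lfvvx
Hunk 4: at line 6 remove [zfjc] add [vgs,bdmm] -> 13 lines: ldslv zhz xyyb tej wlhmz iyeps vgs bdmm afpv awpzx gajuy lwar lfvvx
Hunk 5: at line 2 remove [tej,wlhmz,iyeps] add [goj] -> 11 lines: ldslv zhz xyyb goj vgs bdmm afpv awpzx gajuy lwar lfvvx
Hunk 6: at line 9 remove [lwar] add [yqk] -> 11 lines: ldslv zhz xyyb goj vgs bdmm afpv awpzx gajuy yqk lfvvx
Hunk 7: at line 7 remove [awpzx,gajuy,yqk] add [zazi,ehwa,ybsn] -> 11 lines: ldslv zhz xyyb goj vgs bdmm afpv zazi ehwa ybsn lfvvx
Final line count: 11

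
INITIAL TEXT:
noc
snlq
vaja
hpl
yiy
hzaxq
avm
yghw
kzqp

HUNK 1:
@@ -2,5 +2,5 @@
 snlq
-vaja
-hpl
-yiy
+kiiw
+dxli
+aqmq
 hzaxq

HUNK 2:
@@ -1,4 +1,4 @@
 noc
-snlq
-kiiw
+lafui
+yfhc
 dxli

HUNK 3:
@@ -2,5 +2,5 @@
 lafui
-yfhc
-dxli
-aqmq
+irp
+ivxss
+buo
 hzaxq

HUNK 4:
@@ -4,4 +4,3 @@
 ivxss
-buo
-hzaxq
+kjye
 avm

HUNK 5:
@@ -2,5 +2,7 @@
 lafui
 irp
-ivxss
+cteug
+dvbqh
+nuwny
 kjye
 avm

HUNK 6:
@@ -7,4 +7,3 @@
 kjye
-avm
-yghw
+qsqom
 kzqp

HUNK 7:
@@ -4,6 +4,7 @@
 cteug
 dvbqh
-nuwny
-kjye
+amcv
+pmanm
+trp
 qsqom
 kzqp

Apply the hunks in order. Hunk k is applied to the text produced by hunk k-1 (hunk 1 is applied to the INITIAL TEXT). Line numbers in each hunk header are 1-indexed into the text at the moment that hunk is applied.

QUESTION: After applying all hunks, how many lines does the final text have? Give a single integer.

Answer: 10

Derivation:
Hunk 1: at line 2 remove [vaja,hpl,yiy] add [kiiw,dxli,aqmq] -> 9 lines: noc snlq kiiw dxli aqmq hzaxq avm yghw kzqp
Hunk 2: at line 1 remove [snlq,kiiw] add [lafui,yfhc] -> 9 lines: noc lafui yfhc dxli aqmq hzaxq avm yghw kzqp
Hunk 3: at line 2 remove [yfhc,dxli,aqmq] add [irp,ivxss,buo] -> 9 lines: noc lafui irp ivxss buo hzaxq avm yghw kzqp
Hunk 4: at line 4 remove [buo,hzaxq] add [kjye] -> 8 lines: noc lafui irp ivxss kjye avm yghw kzqp
Hunk 5: at line 2 remove [ivxss] add [cteug,dvbqh,nuwny] -> 10 lines: noc lafui irp cteug dvbqh nuwny kjye avm yghw kzqp
Hunk 6: at line 7 remove [avm,yghw] add [qsqom] -> 9 lines: noc lafui irp cteug dvbqh nuwny kjye qsqom kzqp
Hunk 7: at line 4 remove [nuwny,kjye] add [amcv,pmanm,trp] -> 10 lines: noc lafui irp cteug dvbqh amcv pmanm trp qsqom kzqp
Final line count: 10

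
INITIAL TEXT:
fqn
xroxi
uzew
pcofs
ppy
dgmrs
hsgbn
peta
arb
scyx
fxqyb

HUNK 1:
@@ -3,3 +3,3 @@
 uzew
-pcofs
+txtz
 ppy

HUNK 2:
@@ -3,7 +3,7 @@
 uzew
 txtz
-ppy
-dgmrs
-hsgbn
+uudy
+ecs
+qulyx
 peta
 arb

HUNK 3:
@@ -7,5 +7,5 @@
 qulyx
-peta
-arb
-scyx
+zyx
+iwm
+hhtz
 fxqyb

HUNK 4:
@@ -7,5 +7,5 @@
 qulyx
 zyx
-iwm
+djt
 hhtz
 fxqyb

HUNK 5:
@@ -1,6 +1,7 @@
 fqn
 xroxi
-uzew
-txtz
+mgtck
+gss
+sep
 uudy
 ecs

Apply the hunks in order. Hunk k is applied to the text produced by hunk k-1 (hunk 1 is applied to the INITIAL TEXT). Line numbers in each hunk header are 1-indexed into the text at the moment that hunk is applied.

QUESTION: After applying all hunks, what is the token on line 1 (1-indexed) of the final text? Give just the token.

Answer: fqn

Derivation:
Hunk 1: at line 3 remove [pcofs] add [txtz] -> 11 lines: fqn xroxi uzew txtz ppy dgmrs hsgbn peta arb scyx fxqyb
Hunk 2: at line 3 remove [ppy,dgmrs,hsgbn] add [uudy,ecs,qulyx] -> 11 lines: fqn xroxi uzew txtz uudy ecs qulyx peta arb scyx fxqyb
Hunk 3: at line 7 remove [peta,arb,scyx] add [zyx,iwm,hhtz] -> 11 lines: fqn xroxi uzew txtz uudy ecs qulyx zyx iwm hhtz fxqyb
Hunk 4: at line 7 remove [iwm] add [djt] -> 11 lines: fqn xroxi uzew txtz uudy ecs qulyx zyx djt hhtz fxqyb
Hunk 5: at line 1 remove [uzew,txtz] add [mgtck,gss,sep] -> 12 lines: fqn xroxi mgtck gss sep uudy ecs qulyx zyx djt hhtz fxqyb
Final line 1: fqn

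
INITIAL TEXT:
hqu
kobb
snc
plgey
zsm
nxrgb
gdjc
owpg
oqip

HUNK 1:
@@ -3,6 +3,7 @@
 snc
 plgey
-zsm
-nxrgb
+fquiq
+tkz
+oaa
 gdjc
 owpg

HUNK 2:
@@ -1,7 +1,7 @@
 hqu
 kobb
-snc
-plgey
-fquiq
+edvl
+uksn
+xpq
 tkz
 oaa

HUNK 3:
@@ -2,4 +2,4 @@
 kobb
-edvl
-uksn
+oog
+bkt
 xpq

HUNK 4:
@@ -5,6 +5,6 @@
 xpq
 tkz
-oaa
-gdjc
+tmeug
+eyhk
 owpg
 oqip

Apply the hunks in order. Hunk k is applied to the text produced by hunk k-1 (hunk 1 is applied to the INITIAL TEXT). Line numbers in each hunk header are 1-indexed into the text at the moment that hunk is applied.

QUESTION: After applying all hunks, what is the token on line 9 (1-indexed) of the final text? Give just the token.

Hunk 1: at line 3 remove [zsm,nxrgb] add [fquiq,tkz,oaa] -> 10 lines: hqu kobb snc plgey fquiq tkz oaa gdjc owpg oqip
Hunk 2: at line 1 remove [snc,plgey,fquiq] add [edvl,uksn,xpq] -> 10 lines: hqu kobb edvl uksn xpq tkz oaa gdjc owpg oqip
Hunk 3: at line 2 remove [edvl,uksn] add [oog,bkt] -> 10 lines: hqu kobb oog bkt xpq tkz oaa gdjc owpg oqip
Hunk 4: at line 5 remove [oaa,gdjc] add [tmeug,eyhk] -> 10 lines: hqu kobb oog bkt xpq tkz tmeug eyhk owpg oqip
Final line 9: owpg

Answer: owpg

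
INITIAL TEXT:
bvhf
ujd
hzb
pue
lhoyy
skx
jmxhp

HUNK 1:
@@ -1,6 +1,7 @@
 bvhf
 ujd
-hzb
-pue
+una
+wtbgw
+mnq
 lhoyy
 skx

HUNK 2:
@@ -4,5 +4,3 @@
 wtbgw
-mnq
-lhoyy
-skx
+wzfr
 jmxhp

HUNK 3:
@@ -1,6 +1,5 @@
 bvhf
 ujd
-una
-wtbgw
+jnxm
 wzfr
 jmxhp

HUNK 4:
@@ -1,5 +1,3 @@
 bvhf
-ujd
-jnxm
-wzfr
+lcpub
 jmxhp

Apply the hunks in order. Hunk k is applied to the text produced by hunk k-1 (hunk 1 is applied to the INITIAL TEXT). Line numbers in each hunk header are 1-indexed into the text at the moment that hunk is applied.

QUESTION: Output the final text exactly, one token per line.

Hunk 1: at line 1 remove [hzb,pue] add [una,wtbgw,mnq] -> 8 lines: bvhf ujd una wtbgw mnq lhoyy skx jmxhp
Hunk 2: at line 4 remove [mnq,lhoyy,skx] add [wzfr] -> 6 lines: bvhf ujd una wtbgw wzfr jmxhp
Hunk 3: at line 1 remove [una,wtbgw] add [jnxm] -> 5 lines: bvhf ujd jnxm wzfr jmxhp
Hunk 4: at line 1 remove [ujd,jnxm,wzfr] add [lcpub] -> 3 lines: bvhf lcpub jmxhp

Answer: bvhf
lcpub
jmxhp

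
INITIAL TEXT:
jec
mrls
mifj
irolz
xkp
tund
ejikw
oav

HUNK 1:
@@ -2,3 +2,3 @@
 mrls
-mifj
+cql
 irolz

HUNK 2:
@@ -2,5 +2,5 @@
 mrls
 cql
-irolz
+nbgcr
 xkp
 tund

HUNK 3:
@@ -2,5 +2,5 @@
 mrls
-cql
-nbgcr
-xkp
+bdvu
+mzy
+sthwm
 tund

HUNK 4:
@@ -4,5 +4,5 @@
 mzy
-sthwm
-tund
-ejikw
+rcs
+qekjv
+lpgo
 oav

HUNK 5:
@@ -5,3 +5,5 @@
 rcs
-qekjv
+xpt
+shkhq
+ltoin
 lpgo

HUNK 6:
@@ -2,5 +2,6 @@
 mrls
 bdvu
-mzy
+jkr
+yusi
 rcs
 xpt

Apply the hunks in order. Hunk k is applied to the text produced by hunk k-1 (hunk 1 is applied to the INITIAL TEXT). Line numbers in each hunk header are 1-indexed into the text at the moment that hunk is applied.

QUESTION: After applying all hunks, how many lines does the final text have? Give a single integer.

Hunk 1: at line 2 remove [mifj] add [cql] -> 8 lines: jec mrls cql irolz xkp tund ejikw oav
Hunk 2: at line 2 remove [irolz] add [nbgcr] -> 8 lines: jec mrls cql nbgcr xkp tund ejikw oav
Hunk 3: at line 2 remove [cql,nbgcr,xkp] add [bdvu,mzy,sthwm] -> 8 lines: jec mrls bdvu mzy sthwm tund ejikw oav
Hunk 4: at line 4 remove [sthwm,tund,ejikw] add [rcs,qekjv,lpgo] -> 8 lines: jec mrls bdvu mzy rcs qekjv lpgo oav
Hunk 5: at line 5 remove [qekjv] add [xpt,shkhq,ltoin] -> 10 lines: jec mrls bdvu mzy rcs xpt shkhq ltoin lpgo oav
Hunk 6: at line 2 remove [mzy] add [jkr,yusi] -> 11 lines: jec mrls bdvu jkr yusi rcs xpt shkhq ltoin lpgo oav
Final line count: 11

Answer: 11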